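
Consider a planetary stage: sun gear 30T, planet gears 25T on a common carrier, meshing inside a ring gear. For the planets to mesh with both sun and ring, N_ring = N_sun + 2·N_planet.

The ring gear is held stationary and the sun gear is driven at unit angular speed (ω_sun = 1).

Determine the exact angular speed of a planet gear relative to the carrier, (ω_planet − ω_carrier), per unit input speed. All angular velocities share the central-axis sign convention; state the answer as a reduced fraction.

N_ring = 30 + 2·25 = 80
30(ω_s−ω_c) = −80(ω_r−ω_c),  ω_r=0, ω_s=1
30(1−ω_c) = −80(0−ω_c)  ⇒  110ω_c = 30  ⇒  ω_c = 3/11
sun–planet: 30·(1−3/11) = −25·(ω_p−ω_c)  ⇒  ω_p−ω_c = −(30/25)·(8/11) = -48/55

-48/55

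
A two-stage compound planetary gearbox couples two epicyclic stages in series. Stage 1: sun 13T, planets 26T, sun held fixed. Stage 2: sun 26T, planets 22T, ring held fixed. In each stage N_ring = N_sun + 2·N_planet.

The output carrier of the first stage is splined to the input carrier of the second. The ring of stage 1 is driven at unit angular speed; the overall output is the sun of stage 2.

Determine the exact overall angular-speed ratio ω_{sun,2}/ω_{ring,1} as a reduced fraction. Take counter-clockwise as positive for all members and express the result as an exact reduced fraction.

Stage 1: N_ring = 13 + 2·26 = 65
Stage 1: 13(ω_s−ω_c) = −65(ω_r−ω_c),  ω_s=0, ω_r=1
Stage 1: 13(0−ω_c) = −65(1−ω_c)  ⇒  78ω_c = 65  ⇒  ω_c = 5/6
  ⇒ ω_c¹/ω_r¹ = 5/6
Stage 2: N_ring = 26 + 2·22 = 70
Stage 2: 26(ω_s−ω_c) = −70(ω_r−ω_c),  ω_r=0, ω_c=1
Stage 2: ω_s = 1 − (70/26)(0−1) = 48/13
  ⇒ ω_s²/ω_c² = 48/13
Coupling ω_c² = ω_c¹ ⇒ overall = 5/6 × 48/13 = 40/13

40/13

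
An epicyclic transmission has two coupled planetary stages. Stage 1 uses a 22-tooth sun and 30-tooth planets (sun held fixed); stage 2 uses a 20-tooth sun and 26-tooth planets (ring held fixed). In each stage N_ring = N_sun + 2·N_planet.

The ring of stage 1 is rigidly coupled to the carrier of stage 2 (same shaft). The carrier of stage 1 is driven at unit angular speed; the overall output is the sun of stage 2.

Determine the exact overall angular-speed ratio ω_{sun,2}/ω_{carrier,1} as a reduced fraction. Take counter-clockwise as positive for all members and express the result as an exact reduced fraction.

1196/205

Stage 1: N_ring = 22 + 2·30 = 82
Stage 1: 22(ω_s−ω_c) = −82(ω_r−ω_c),  ω_s=0, ω_c=1
Stage 1: ω_r = 1 − (22/82)(0−1) = 52/41
  ⇒ ω_r¹/ω_c¹ = 52/41
Stage 2: N_ring = 20 + 2·26 = 72
Stage 2: 20(ω_s−ω_c) = −72(ω_r−ω_c),  ω_r=0, ω_c=1
Stage 2: ω_s = 1 − (72/20)(0−1) = 23/5
  ⇒ ω_s²/ω_c² = 23/5
Coupling ω_c² = ω_r¹ ⇒ overall = 52/41 × 23/5 = 1196/205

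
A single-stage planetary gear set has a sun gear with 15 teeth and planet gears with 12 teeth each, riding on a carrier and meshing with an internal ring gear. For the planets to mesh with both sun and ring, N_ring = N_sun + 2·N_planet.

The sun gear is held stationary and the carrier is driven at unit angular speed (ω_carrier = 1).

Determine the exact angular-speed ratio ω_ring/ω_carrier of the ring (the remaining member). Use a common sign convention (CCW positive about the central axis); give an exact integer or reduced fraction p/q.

18/13

N_ring = 15 + 2·12 = 39
15(ω_s−ω_c) = −39(ω_r−ω_c),  ω_s=0, ω_c=1
ω_r = 1 − (15/39)(0−1) = 18/13
ω_r/ω_c = 18/13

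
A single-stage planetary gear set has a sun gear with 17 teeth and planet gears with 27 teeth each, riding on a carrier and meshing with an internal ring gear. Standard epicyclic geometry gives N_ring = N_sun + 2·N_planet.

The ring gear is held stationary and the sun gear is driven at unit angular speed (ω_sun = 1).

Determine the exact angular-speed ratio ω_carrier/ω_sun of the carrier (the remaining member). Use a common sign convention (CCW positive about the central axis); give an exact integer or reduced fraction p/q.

N_ring = 17 + 2·27 = 71
17(ω_s−ω_c) = −71(ω_r−ω_c),  ω_r=0, ω_s=1
17(1−ω_c) = −71(0−ω_c)  ⇒  88ω_c = 17  ⇒  ω_c = 17/88
ω_c/ω_s = 17/88

17/88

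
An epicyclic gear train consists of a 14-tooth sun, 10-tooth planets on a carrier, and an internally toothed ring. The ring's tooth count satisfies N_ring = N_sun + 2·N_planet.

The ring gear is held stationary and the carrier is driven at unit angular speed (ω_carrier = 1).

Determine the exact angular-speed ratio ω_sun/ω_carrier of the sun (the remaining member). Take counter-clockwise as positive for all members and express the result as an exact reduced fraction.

N_ring = 14 + 2·10 = 34
14(ω_s−ω_c) = −34(ω_r−ω_c),  ω_r=0, ω_c=1
ω_s = 1 − (34/14)(0−1) = 24/7
ω_s/ω_c = 24/7

24/7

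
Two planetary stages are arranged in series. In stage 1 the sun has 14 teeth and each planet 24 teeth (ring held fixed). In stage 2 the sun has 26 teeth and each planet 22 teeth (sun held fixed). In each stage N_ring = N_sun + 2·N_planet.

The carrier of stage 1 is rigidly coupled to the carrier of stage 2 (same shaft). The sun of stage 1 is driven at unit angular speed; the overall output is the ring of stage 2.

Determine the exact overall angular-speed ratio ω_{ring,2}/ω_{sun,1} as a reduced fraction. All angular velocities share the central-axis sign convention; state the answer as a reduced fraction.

24/95

Stage 1: N_ring = 14 + 2·24 = 62
Stage 1: 14(ω_s−ω_c) = −62(ω_r−ω_c),  ω_r=0, ω_s=1
Stage 1: 14(1−ω_c) = −62(0−ω_c)  ⇒  76ω_c = 14  ⇒  ω_c = 7/38
  ⇒ ω_c¹/ω_s¹ = 7/38
Stage 2: N_ring = 26 + 2·22 = 70
Stage 2: 26(ω_s−ω_c) = −70(ω_r−ω_c),  ω_s=0, ω_c=1
Stage 2: ω_r = 1 − (26/70)(0−1) = 48/35
  ⇒ ω_r²/ω_c² = 48/35
Coupling ω_c² = ω_c¹ ⇒ overall = 7/38 × 48/35 = 24/95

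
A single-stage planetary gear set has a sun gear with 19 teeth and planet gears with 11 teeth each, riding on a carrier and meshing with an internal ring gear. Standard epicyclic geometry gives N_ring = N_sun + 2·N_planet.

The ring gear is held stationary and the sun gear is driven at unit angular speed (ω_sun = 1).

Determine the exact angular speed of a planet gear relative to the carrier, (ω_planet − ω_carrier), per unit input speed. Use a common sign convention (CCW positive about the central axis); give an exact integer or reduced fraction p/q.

-779/660

N_ring = 19 + 2·11 = 41
19(ω_s−ω_c) = −41(ω_r−ω_c),  ω_r=0, ω_s=1
19(1−ω_c) = −41(0−ω_c)  ⇒  60ω_c = 19  ⇒  ω_c = 19/60
sun–planet: 19·(1−19/60) = −11·(ω_p−ω_c)  ⇒  ω_p−ω_c = −(19/11)·(41/60) = -779/660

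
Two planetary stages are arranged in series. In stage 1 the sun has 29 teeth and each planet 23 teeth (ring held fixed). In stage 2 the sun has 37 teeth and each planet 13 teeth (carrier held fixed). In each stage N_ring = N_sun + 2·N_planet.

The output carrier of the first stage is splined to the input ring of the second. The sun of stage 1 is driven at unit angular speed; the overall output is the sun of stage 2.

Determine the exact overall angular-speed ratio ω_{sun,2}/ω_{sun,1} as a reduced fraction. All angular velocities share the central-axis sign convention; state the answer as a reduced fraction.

-1827/3848

Stage 1: N_ring = 29 + 2·23 = 75
Stage 1: 29(ω_s−ω_c) = −75(ω_r−ω_c),  ω_r=0, ω_s=1
Stage 1: 29(1−ω_c) = −75(0−ω_c)  ⇒  104ω_c = 29  ⇒  ω_c = 29/104
  ⇒ ω_c¹/ω_s¹ = 29/104
Stage 2: N_ring = 37 + 2·13 = 63
Stage 2: 37(ω_s−ω_c) = −63(ω_r−ω_c),  ω_c=0, ω_r=1
Stage 2: ω_s = 0 − (63/37)(1−0) = -63/37
  ⇒ ω_s²/ω_r² = -63/37
Coupling ω_r² = ω_c¹ ⇒ overall = 29/104 × -63/37 = -1827/3848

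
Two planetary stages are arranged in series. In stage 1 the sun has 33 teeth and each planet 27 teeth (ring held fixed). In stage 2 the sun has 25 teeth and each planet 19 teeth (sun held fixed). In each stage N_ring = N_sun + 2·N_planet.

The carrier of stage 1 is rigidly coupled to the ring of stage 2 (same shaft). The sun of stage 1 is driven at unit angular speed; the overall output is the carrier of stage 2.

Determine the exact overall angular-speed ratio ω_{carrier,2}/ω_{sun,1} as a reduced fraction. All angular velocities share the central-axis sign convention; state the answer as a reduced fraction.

63/320

Stage 1: N_ring = 33 + 2·27 = 87
Stage 1: 33(ω_s−ω_c) = −87(ω_r−ω_c),  ω_r=0, ω_s=1
Stage 1: 33(1−ω_c) = −87(0−ω_c)  ⇒  120ω_c = 33  ⇒  ω_c = 11/40
  ⇒ ω_c¹/ω_s¹ = 11/40
Stage 2: N_ring = 25 + 2·19 = 63
Stage 2: 25(ω_s−ω_c) = −63(ω_r−ω_c),  ω_s=0, ω_r=1
Stage 2: 25(0−ω_c) = −63(1−ω_c)  ⇒  88ω_c = 63  ⇒  ω_c = 63/88
  ⇒ ω_c²/ω_r² = 63/88
Coupling ω_r² = ω_c¹ ⇒ overall = 11/40 × 63/88 = 63/320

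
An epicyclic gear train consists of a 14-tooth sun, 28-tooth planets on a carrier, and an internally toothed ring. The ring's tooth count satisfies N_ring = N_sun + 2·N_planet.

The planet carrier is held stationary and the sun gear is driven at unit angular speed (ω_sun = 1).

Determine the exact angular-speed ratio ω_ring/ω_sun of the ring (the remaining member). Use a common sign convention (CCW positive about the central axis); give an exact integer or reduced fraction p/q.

-1/5

N_ring = 14 + 2·28 = 70
14(ω_s−ω_c) = −70(ω_r−ω_c),  ω_c=0, ω_s=1
ω_r = 0 − (14/70)(1−0) = -1/5
ω_r/ω_s = -1/5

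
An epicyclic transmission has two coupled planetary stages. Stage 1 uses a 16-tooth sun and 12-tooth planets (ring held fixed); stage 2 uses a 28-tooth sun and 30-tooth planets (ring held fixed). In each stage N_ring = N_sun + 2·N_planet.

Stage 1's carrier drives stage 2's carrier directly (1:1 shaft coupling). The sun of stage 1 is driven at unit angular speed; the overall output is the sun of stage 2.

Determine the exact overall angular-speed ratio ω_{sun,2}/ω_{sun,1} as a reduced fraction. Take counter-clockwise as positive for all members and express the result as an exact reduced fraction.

Stage 1: N_ring = 16 + 2·12 = 40
Stage 1: 16(ω_s−ω_c) = −40(ω_r−ω_c),  ω_r=0, ω_s=1
Stage 1: 16(1−ω_c) = −40(0−ω_c)  ⇒  56ω_c = 16  ⇒  ω_c = 2/7
  ⇒ ω_c¹/ω_s¹ = 2/7
Stage 2: N_ring = 28 + 2·30 = 88
Stage 2: 28(ω_s−ω_c) = −88(ω_r−ω_c),  ω_r=0, ω_c=1
Stage 2: ω_s = 1 − (88/28)(0−1) = 29/7
  ⇒ ω_s²/ω_c² = 29/7
Coupling ω_c² = ω_c¹ ⇒ overall = 2/7 × 29/7 = 58/49

58/49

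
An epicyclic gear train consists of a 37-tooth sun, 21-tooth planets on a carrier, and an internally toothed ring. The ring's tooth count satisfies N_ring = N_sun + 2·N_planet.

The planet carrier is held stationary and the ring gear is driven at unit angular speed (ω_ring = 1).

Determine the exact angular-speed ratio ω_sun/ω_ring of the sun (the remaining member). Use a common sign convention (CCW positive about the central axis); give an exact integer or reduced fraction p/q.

N_ring = 37 + 2·21 = 79
37(ω_s−ω_c) = −79(ω_r−ω_c),  ω_c=0, ω_r=1
ω_s = 0 − (79/37)(1−0) = -79/37
ω_s/ω_r = -79/37

-79/37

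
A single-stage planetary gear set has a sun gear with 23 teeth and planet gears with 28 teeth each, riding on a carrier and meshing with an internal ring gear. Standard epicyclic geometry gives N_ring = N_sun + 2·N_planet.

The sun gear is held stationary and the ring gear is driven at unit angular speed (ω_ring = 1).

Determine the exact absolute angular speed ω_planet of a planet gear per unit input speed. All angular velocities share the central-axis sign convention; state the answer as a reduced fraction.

79/56

N_ring = 23 + 2·28 = 79
23(ω_s−ω_c) = −79(ω_r−ω_c),  ω_s=0, ω_r=1
23(0−ω_c) = −79(1−ω_c)  ⇒  102ω_c = 79  ⇒  ω_c = 79/102
sun–planet: 23·(0−79/102) = −28·(ω_p−ω_c)  ⇒  ω_p−ω_c = −(23/28)·(-79/102) = 1817/2856
ω_p = 79/102 + 1817/2856 = 79/56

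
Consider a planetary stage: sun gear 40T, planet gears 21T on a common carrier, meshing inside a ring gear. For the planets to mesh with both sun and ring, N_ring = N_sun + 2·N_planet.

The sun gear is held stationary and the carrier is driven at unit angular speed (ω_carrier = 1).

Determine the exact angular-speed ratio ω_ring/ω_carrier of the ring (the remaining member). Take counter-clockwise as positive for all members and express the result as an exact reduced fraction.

61/41

N_ring = 40 + 2·21 = 82
40(ω_s−ω_c) = −82(ω_r−ω_c),  ω_s=0, ω_c=1
ω_r = 1 − (40/82)(0−1) = 61/41
ω_r/ω_c = 61/41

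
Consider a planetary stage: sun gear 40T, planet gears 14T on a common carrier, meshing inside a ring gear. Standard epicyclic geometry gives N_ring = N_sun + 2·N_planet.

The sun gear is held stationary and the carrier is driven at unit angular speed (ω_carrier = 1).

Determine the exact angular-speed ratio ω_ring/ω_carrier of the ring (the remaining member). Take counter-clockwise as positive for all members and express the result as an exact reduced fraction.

27/17

N_ring = 40 + 2·14 = 68
40(ω_s−ω_c) = −68(ω_r−ω_c),  ω_s=0, ω_c=1
ω_r = 1 − (40/68)(0−1) = 27/17
ω_r/ω_c = 27/17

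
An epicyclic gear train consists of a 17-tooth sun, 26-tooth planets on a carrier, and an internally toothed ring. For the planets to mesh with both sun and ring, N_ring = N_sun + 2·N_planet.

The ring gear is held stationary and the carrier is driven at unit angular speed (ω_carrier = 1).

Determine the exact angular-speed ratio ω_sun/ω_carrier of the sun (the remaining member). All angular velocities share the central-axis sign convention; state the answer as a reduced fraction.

86/17

N_ring = 17 + 2·26 = 69
17(ω_s−ω_c) = −69(ω_r−ω_c),  ω_r=0, ω_c=1
ω_s = 1 − (69/17)(0−1) = 86/17
ω_s/ω_c = 86/17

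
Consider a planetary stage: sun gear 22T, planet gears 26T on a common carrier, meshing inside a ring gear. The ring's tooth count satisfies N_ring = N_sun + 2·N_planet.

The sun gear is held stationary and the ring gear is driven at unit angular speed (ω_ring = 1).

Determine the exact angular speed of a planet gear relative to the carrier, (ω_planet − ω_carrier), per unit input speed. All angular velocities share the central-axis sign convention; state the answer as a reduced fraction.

N_ring = 22 + 2·26 = 74
22(ω_s−ω_c) = −74(ω_r−ω_c),  ω_s=0, ω_r=1
22(0−ω_c) = −74(1−ω_c)  ⇒  96ω_c = 74  ⇒  ω_c = 37/48
sun–planet: 22·(0−37/48) = −26·(ω_p−ω_c)  ⇒  ω_p−ω_c = −(22/26)·(-37/48) = 407/624

407/624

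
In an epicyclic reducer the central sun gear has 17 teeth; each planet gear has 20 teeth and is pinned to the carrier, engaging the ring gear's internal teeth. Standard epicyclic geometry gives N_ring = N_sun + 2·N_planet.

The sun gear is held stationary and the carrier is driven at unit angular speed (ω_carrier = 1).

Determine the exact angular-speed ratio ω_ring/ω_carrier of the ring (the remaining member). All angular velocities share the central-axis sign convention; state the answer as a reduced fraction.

N_ring = 17 + 2·20 = 57
17(ω_s−ω_c) = −57(ω_r−ω_c),  ω_s=0, ω_c=1
ω_r = 1 − (17/57)(0−1) = 74/57
ω_r/ω_c = 74/57

74/57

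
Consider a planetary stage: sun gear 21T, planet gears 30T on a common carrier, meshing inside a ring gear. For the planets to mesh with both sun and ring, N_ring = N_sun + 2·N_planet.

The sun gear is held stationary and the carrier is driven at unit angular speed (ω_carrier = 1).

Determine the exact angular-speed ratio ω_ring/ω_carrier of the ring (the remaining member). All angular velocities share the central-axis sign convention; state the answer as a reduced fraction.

N_ring = 21 + 2·30 = 81
21(ω_s−ω_c) = −81(ω_r−ω_c),  ω_s=0, ω_c=1
ω_r = 1 − (21/81)(0−1) = 34/27
ω_r/ω_c = 34/27

34/27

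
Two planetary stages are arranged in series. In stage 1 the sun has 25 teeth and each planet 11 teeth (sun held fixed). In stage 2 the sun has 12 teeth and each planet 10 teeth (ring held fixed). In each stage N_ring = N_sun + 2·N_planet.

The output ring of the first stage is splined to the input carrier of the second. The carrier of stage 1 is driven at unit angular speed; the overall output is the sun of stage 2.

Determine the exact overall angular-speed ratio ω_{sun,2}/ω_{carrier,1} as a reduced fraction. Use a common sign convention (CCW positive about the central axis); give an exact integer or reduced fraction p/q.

Stage 1: N_ring = 25 + 2·11 = 47
Stage 1: 25(ω_s−ω_c) = −47(ω_r−ω_c),  ω_s=0, ω_c=1
Stage 1: ω_r = 1 − (25/47)(0−1) = 72/47
  ⇒ ω_r¹/ω_c¹ = 72/47
Stage 2: N_ring = 12 + 2·10 = 32
Stage 2: 12(ω_s−ω_c) = −32(ω_r−ω_c),  ω_r=0, ω_c=1
Stage 2: ω_s = 1 − (32/12)(0−1) = 11/3
  ⇒ ω_s²/ω_c² = 11/3
Coupling ω_c² = ω_r¹ ⇒ overall = 72/47 × 11/3 = 264/47

264/47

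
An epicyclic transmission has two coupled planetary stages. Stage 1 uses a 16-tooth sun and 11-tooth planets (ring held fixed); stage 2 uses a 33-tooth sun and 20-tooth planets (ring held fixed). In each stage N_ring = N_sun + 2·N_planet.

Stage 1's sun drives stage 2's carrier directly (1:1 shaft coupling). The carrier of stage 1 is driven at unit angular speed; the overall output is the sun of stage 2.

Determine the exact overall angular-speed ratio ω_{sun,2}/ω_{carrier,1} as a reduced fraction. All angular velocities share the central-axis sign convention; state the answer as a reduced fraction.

Stage 1: N_ring = 16 + 2·11 = 38
Stage 1: 16(ω_s−ω_c) = −38(ω_r−ω_c),  ω_r=0, ω_c=1
Stage 1: ω_s = 1 − (38/16)(0−1) = 27/8
  ⇒ ω_s¹/ω_c¹ = 27/8
Stage 2: N_ring = 33 + 2·20 = 73
Stage 2: 33(ω_s−ω_c) = −73(ω_r−ω_c),  ω_r=0, ω_c=1
Stage 2: ω_s = 1 − (73/33)(0−1) = 106/33
  ⇒ ω_s²/ω_c² = 106/33
Coupling ω_c² = ω_s¹ ⇒ overall = 27/8 × 106/33 = 477/44

477/44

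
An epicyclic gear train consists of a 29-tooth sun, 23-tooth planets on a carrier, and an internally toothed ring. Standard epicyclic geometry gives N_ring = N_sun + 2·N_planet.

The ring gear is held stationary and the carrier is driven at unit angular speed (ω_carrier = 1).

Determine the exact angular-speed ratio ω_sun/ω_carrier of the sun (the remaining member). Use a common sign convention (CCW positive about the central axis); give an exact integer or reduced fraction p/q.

104/29

N_ring = 29 + 2·23 = 75
29(ω_s−ω_c) = −75(ω_r−ω_c),  ω_r=0, ω_c=1
ω_s = 1 − (75/29)(0−1) = 104/29
ω_s/ω_c = 104/29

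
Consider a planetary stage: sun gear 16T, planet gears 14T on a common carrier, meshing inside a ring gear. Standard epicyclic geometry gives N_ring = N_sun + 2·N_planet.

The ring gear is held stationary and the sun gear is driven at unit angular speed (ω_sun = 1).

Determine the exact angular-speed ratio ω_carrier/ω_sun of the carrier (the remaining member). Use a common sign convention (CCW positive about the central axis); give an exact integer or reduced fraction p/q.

4/15

N_ring = 16 + 2·14 = 44
16(ω_s−ω_c) = −44(ω_r−ω_c),  ω_r=0, ω_s=1
16(1−ω_c) = −44(0−ω_c)  ⇒  60ω_c = 16  ⇒  ω_c = 4/15
ω_c/ω_s = 4/15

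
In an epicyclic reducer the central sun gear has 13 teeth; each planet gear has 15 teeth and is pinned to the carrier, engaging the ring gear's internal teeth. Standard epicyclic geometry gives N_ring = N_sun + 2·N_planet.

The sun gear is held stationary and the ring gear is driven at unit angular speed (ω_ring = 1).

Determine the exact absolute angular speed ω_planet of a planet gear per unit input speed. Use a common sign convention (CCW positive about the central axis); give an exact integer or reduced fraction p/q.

N_ring = 13 + 2·15 = 43
13(ω_s−ω_c) = −43(ω_r−ω_c),  ω_s=0, ω_r=1
13(0−ω_c) = −43(1−ω_c)  ⇒  56ω_c = 43  ⇒  ω_c = 43/56
sun–planet: 13·(0−43/56) = −15·(ω_p−ω_c)  ⇒  ω_p−ω_c = −(13/15)·(-43/56) = 559/840
ω_p = 43/56 + 559/840 = 43/30

43/30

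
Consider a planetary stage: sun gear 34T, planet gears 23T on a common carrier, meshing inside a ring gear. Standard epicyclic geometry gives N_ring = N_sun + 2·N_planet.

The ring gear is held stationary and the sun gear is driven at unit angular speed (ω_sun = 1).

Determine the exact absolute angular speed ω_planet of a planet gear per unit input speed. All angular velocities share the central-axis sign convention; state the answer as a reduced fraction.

N_ring = 34 + 2·23 = 80
34(ω_s−ω_c) = −80(ω_r−ω_c),  ω_r=0, ω_s=1
34(1−ω_c) = −80(0−ω_c)  ⇒  114ω_c = 34  ⇒  ω_c = 17/57
sun–planet: 34·(1−17/57) = −23·(ω_p−ω_c)  ⇒  ω_p−ω_c = −(34/23)·(40/57) = -1360/1311
ω_p = 17/57 − 1360/1311 = -17/23

-17/23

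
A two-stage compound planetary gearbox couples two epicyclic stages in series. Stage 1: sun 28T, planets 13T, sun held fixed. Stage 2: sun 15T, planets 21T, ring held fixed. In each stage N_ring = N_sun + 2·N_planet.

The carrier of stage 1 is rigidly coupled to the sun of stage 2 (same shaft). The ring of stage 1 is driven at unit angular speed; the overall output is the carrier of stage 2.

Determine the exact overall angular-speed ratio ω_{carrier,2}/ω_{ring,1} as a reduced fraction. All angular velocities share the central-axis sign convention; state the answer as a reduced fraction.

45/328

Stage 1: N_ring = 28 + 2·13 = 54
Stage 1: 28(ω_s−ω_c) = −54(ω_r−ω_c),  ω_s=0, ω_r=1
Stage 1: 28(0−ω_c) = −54(1−ω_c)  ⇒  82ω_c = 54  ⇒  ω_c = 27/41
  ⇒ ω_c¹/ω_r¹ = 27/41
Stage 2: N_ring = 15 + 2·21 = 57
Stage 2: 15(ω_s−ω_c) = −57(ω_r−ω_c),  ω_r=0, ω_s=1
Stage 2: 15(1−ω_c) = −57(0−ω_c)  ⇒  72ω_c = 15  ⇒  ω_c = 5/24
  ⇒ ω_c²/ω_s² = 5/24
Coupling ω_s² = ω_c¹ ⇒ overall = 27/41 × 5/24 = 45/328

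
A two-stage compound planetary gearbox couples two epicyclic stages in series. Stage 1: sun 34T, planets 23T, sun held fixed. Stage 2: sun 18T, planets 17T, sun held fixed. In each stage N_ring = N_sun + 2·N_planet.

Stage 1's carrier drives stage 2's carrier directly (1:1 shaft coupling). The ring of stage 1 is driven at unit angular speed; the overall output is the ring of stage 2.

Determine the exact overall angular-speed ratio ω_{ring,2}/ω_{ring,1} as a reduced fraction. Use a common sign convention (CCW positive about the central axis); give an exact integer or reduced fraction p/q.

Stage 1: N_ring = 34 + 2·23 = 80
Stage 1: 34(ω_s−ω_c) = −80(ω_r−ω_c),  ω_s=0, ω_r=1
Stage 1: 34(0−ω_c) = −80(1−ω_c)  ⇒  114ω_c = 80  ⇒  ω_c = 40/57
  ⇒ ω_c¹/ω_r¹ = 40/57
Stage 2: N_ring = 18 + 2·17 = 52
Stage 2: 18(ω_s−ω_c) = −52(ω_r−ω_c),  ω_s=0, ω_c=1
Stage 2: ω_r = 1 − (18/52)(0−1) = 35/26
  ⇒ ω_r²/ω_c² = 35/26
Coupling ω_c² = ω_c¹ ⇒ overall = 40/57 × 35/26 = 700/741

700/741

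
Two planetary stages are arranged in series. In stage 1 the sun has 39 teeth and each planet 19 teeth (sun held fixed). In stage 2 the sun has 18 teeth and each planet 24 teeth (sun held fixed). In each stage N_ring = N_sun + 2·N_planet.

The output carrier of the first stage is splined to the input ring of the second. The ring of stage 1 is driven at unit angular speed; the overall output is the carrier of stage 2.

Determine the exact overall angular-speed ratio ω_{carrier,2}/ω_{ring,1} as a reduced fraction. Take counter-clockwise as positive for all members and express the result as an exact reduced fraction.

121/232

Stage 1: N_ring = 39 + 2·19 = 77
Stage 1: 39(ω_s−ω_c) = −77(ω_r−ω_c),  ω_s=0, ω_r=1
Stage 1: 39(0−ω_c) = −77(1−ω_c)  ⇒  116ω_c = 77  ⇒  ω_c = 77/116
  ⇒ ω_c¹/ω_r¹ = 77/116
Stage 2: N_ring = 18 + 2·24 = 66
Stage 2: 18(ω_s−ω_c) = −66(ω_r−ω_c),  ω_s=0, ω_r=1
Stage 2: 18(0−ω_c) = −66(1−ω_c)  ⇒  84ω_c = 66  ⇒  ω_c = 11/14
  ⇒ ω_c²/ω_r² = 11/14
Coupling ω_r² = ω_c¹ ⇒ overall = 77/116 × 11/14 = 121/232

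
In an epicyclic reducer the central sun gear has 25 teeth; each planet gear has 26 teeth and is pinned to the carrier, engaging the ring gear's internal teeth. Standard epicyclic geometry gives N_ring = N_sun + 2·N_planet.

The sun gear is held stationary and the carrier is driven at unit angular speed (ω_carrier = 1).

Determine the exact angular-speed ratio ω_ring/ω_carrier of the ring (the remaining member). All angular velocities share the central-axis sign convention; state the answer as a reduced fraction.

N_ring = 25 + 2·26 = 77
25(ω_s−ω_c) = −77(ω_r−ω_c),  ω_s=0, ω_c=1
ω_r = 1 − (25/77)(0−1) = 102/77
ω_r/ω_c = 102/77

102/77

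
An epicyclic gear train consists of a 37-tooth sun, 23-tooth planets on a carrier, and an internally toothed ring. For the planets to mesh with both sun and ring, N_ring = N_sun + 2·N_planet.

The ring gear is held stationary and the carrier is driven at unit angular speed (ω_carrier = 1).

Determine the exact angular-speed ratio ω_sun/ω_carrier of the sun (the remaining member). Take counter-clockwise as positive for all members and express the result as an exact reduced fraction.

N_ring = 37 + 2·23 = 83
37(ω_s−ω_c) = −83(ω_r−ω_c),  ω_r=0, ω_c=1
ω_s = 1 − (83/37)(0−1) = 120/37
ω_s/ω_c = 120/37

120/37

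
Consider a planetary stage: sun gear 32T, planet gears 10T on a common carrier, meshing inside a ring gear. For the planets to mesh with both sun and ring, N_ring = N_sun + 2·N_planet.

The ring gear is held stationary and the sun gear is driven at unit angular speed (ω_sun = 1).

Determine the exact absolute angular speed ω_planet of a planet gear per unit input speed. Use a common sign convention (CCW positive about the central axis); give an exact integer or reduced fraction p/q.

-8/5

N_ring = 32 + 2·10 = 52
32(ω_s−ω_c) = −52(ω_r−ω_c),  ω_r=0, ω_s=1
32(1−ω_c) = −52(0−ω_c)  ⇒  84ω_c = 32  ⇒  ω_c = 8/21
sun–planet: 32·(1−8/21) = −10·(ω_p−ω_c)  ⇒  ω_p−ω_c = −(32/10)·(13/21) = -208/105
ω_p = 8/21 − 208/105 = -8/5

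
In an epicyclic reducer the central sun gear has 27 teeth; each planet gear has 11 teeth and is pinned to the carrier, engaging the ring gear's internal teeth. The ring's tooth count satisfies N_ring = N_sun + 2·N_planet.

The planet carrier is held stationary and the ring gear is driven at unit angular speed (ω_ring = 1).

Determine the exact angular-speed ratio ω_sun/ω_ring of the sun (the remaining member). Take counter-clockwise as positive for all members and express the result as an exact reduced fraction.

-49/27

N_ring = 27 + 2·11 = 49
27(ω_s−ω_c) = −49(ω_r−ω_c),  ω_c=0, ω_r=1
ω_s = 0 − (49/27)(1−0) = -49/27
ω_s/ω_r = -49/27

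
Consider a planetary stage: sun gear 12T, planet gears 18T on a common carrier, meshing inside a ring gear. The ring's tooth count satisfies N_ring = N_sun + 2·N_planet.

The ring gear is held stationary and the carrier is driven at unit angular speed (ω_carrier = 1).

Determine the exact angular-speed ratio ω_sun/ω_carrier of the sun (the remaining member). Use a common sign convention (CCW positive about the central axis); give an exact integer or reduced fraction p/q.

5

N_ring = 12 + 2·18 = 48
12(ω_s−ω_c) = −48(ω_r−ω_c),  ω_r=0, ω_c=1
ω_s = 1 − (48/12)(0−1) = 5
ω_s/ω_c = 5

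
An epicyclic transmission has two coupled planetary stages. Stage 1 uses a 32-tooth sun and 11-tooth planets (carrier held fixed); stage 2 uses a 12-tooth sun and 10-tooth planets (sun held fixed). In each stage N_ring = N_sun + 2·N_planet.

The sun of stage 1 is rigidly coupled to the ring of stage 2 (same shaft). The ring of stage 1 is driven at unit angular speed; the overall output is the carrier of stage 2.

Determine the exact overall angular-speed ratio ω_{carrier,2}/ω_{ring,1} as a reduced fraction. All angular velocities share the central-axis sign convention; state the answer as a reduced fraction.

-27/22

Stage 1: N_ring = 32 + 2·11 = 54
Stage 1: 32(ω_s−ω_c) = −54(ω_r−ω_c),  ω_c=0, ω_r=1
Stage 1: ω_s = 0 − (54/32)(1−0) = -27/16
  ⇒ ω_s¹/ω_r¹ = -27/16
Stage 2: N_ring = 12 + 2·10 = 32
Stage 2: 12(ω_s−ω_c) = −32(ω_r−ω_c),  ω_s=0, ω_r=1
Stage 2: 12(0−ω_c) = −32(1−ω_c)  ⇒  44ω_c = 32  ⇒  ω_c = 8/11
  ⇒ ω_c²/ω_r² = 8/11
Coupling ω_r² = ω_s¹ ⇒ overall = -27/16 × 8/11 = -27/22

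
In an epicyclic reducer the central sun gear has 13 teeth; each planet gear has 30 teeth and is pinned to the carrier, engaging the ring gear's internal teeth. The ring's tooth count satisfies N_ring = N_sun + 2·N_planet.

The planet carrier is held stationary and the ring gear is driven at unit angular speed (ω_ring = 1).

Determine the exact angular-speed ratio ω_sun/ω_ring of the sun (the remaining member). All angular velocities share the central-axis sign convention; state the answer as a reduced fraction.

-73/13

N_ring = 13 + 2·30 = 73
13(ω_s−ω_c) = −73(ω_r−ω_c),  ω_c=0, ω_r=1
ω_s = 0 − (73/13)(1−0) = -73/13
ω_s/ω_r = -73/13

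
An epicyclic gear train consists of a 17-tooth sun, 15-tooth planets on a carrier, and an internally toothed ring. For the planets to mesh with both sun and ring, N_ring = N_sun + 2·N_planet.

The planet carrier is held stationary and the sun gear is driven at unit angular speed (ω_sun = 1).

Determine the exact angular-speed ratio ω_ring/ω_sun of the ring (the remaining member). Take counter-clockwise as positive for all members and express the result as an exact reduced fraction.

N_ring = 17 + 2·15 = 47
17(ω_s−ω_c) = −47(ω_r−ω_c),  ω_c=0, ω_s=1
ω_r = 0 − (17/47)(1−0) = -17/47
ω_r/ω_s = -17/47

-17/47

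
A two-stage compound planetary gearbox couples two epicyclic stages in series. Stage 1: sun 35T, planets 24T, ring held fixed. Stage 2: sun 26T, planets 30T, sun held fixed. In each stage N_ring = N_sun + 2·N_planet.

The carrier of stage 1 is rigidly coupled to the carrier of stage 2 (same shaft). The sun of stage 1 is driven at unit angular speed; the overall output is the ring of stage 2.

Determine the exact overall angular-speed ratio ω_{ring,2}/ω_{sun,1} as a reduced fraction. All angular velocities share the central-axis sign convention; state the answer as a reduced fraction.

Stage 1: N_ring = 35 + 2·24 = 83
Stage 1: 35(ω_s−ω_c) = −83(ω_r−ω_c),  ω_r=0, ω_s=1
Stage 1: 35(1−ω_c) = −83(0−ω_c)  ⇒  118ω_c = 35  ⇒  ω_c = 35/118
  ⇒ ω_c¹/ω_s¹ = 35/118
Stage 2: N_ring = 26 + 2·30 = 86
Stage 2: 26(ω_s−ω_c) = −86(ω_r−ω_c),  ω_s=0, ω_c=1
Stage 2: ω_r = 1 − (26/86)(0−1) = 56/43
  ⇒ ω_r²/ω_c² = 56/43
Coupling ω_c² = ω_c¹ ⇒ overall = 35/118 × 56/43 = 980/2537

980/2537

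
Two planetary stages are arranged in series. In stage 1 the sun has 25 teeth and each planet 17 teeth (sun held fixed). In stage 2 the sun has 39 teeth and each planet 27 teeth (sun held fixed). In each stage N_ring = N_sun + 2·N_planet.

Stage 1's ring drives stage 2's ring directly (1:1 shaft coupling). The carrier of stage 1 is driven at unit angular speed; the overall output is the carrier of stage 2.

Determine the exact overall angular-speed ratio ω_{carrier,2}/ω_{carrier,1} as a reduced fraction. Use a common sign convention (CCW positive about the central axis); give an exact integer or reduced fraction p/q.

Stage 1: N_ring = 25 + 2·17 = 59
Stage 1: 25(ω_s−ω_c) = −59(ω_r−ω_c),  ω_s=0, ω_c=1
Stage 1: ω_r = 1 − (25/59)(0−1) = 84/59
  ⇒ ω_r¹/ω_c¹ = 84/59
Stage 2: N_ring = 39 + 2·27 = 93
Stage 2: 39(ω_s−ω_c) = −93(ω_r−ω_c),  ω_s=0, ω_r=1
Stage 2: 39(0−ω_c) = −93(1−ω_c)  ⇒  132ω_c = 93  ⇒  ω_c = 31/44
  ⇒ ω_c²/ω_r² = 31/44
Coupling ω_r² = ω_r¹ ⇒ overall = 84/59 × 31/44 = 651/649

651/649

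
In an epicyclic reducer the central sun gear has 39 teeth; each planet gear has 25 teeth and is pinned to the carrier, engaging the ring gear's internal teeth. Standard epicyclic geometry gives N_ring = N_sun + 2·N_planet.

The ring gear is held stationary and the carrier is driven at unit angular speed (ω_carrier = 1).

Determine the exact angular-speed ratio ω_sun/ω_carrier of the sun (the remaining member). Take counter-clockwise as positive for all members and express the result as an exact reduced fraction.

128/39

N_ring = 39 + 2·25 = 89
39(ω_s−ω_c) = −89(ω_r−ω_c),  ω_r=0, ω_c=1
ω_s = 1 − (89/39)(0−1) = 128/39
ω_s/ω_c = 128/39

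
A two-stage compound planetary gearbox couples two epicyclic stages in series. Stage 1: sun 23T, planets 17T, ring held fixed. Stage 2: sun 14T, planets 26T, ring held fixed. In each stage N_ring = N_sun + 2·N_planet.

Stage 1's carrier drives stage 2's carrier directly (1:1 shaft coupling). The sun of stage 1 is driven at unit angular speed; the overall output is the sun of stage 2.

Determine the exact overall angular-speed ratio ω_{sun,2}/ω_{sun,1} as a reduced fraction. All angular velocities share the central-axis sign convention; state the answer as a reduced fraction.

23/14

Stage 1: N_ring = 23 + 2·17 = 57
Stage 1: 23(ω_s−ω_c) = −57(ω_r−ω_c),  ω_r=0, ω_s=1
Stage 1: 23(1−ω_c) = −57(0−ω_c)  ⇒  80ω_c = 23  ⇒  ω_c = 23/80
  ⇒ ω_c¹/ω_s¹ = 23/80
Stage 2: N_ring = 14 + 2·26 = 66
Stage 2: 14(ω_s−ω_c) = −66(ω_r−ω_c),  ω_r=0, ω_c=1
Stage 2: ω_s = 1 − (66/14)(0−1) = 40/7
  ⇒ ω_s²/ω_c² = 40/7
Coupling ω_c² = ω_c¹ ⇒ overall = 23/80 × 40/7 = 23/14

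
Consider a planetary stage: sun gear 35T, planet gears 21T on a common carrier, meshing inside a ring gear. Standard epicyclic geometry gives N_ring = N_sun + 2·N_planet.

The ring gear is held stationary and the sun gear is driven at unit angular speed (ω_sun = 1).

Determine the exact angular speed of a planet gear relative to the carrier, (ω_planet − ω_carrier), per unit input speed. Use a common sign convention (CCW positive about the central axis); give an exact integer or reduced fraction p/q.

-55/48

N_ring = 35 + 2·21 = 77
35(ω_s−ω_c) = −77(ω_r−ω_c),  ω_r=0, ω_s=1
35(1−ω_c) = −77(0−ω_c)  ⇒  112ω_c = 35  ⇒  ω_c = 5/16
sun–planet: 35·(1−5/16) = −21·(ω_p−ω_c)  ⇒  ω_p−ω_c = −(35/21)·(11/16) = -55/48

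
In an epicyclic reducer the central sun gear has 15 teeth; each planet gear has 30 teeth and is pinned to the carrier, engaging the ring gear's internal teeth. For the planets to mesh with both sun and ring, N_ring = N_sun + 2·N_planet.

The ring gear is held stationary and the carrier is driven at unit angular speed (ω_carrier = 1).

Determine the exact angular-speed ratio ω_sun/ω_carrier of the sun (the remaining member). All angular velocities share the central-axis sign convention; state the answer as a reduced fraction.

6

N_ring = 15 + 2·30 = 75
15(ω_s−ω_c) = −75(ω_r−ω_c),  ω_r=0, ω_c=1
ω_s = 1 − (75/15)(0−1) = 6
ω_s/ω_c = 6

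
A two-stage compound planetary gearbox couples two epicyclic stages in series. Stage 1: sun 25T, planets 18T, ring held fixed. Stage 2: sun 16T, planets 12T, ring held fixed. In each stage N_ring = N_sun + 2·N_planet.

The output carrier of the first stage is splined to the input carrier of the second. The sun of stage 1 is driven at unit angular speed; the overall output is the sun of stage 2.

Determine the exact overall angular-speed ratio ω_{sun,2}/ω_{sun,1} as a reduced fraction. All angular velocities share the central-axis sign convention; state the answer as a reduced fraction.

175/172

Stage 1: N_ring = 25 + 2·18 = 61
Stage 1: 25(ω_s−ω_c) = −61(ω_r−ω_c),  ω_r=0, ω_s=1
Stage 1: 25(1−ω_c) = −61(0−ω_c)  ⇒  86ω_c = 25  ⇒  ω_c = 25/86
  ⇒ ω_c¹/ω_s¹ = 25/86
Stage 2: N_ring = 16 + 2·12 = 40
Stage 2: 16(ω_s−ω_c) = −40(ω_r−ω_c),  ω_r=0, ω_c=1
Stage 2: ω_s = 1 − (40/16)(0−1) = 7/2
  ⇒ ω_s²/ω_c² = 7/2
Coupling ω_c² = ω_c¹ ⇒ overall = 25/86 × 7/2 = 175/172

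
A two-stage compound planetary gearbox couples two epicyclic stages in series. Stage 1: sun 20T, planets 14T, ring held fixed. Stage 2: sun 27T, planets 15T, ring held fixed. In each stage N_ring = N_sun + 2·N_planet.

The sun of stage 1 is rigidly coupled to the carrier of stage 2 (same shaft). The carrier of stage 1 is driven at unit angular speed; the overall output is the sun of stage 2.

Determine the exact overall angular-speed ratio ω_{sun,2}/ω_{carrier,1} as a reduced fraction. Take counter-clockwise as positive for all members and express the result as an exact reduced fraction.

Stage 1: N_ring = 20 + 2·14 = 48
Stage 1: 20(ω_s−ω_c) = −48(ω_r−ω_c),  ω_r=0, ω_c=1
Stage 1: ω_s = 1 − (48/20)(0−1) = 17/5
  ⇒ ω_s¹/ω_c¹ = 17/5
Stage 2: N_ring = 27 + 2·15 = 57
Stage 2: 27(ω_s−ω_c) = −57(ω_r−ω_c),  ω_r=0, ω_c=1
Stage 2: ω_s = 1 − (57/27)(0−1) = 28/9
  ⇒ ω_s²/ω_c² = 28/9
Coupling ω_c² = ω_s¹ ⇒ overall = 17/5 × 28/9 = 476/45

476/45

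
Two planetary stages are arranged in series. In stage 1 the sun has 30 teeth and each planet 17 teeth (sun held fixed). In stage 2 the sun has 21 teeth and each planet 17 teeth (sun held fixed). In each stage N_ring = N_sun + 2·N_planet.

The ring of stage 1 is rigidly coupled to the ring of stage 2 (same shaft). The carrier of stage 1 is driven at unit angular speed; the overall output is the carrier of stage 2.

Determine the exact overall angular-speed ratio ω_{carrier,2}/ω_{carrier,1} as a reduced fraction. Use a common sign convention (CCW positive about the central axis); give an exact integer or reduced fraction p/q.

2585/2432

Stage 1: N_ring = 30 + 2·17 = 64
Stage 1: 30(ω_s−ω_c) = −64(ω_r−ω_c),  ω_s=0, ω_c=1
Stage 1: ω_r = 1 − (30/64)(0−1) = 47/32
  ⇒ ω_r¹/ω_c¹ = 47/32
Stage 2: N_ring = 21 + 2·17 = 55
Stage 2: 21(ω_s−ω_c) = −55(ω_r−ω_c),  ω_s=0, ω_r=1
Stage 2: 21(0−ω_c) = −55(1−ω_c)  ⇒  76ω_c = 55  ⇒  ω_c = 55/76
  ⇒ ω_c²/ω_r² = 55/76
Coupling ω_r² = ω_r¹ ⇒ overall = 47/32 × 55/76 = 2585/2432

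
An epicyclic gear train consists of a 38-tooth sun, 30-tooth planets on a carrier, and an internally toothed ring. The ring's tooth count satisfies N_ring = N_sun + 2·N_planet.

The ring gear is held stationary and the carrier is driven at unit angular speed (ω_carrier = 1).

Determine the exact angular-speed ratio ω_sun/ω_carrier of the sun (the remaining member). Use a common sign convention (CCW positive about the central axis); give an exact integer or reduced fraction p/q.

68/19

N_ring = 38 + 2·30 = 98
38(ω_s−ω_c) = −98(ω_r−ω_c),  ω_r=0, ω_c=1
ω_s = 1 − (98/38)(0−1) = 68/19
ω_s/ω_c = 68/19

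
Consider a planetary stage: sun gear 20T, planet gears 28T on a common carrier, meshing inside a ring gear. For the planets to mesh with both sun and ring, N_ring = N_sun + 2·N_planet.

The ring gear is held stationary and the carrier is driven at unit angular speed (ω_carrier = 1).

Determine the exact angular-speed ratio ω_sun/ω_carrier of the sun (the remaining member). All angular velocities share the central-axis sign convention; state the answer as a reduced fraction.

24/5

N_ring = 20 + 2·28 = 76
20(ω_s−ω_c) = −76(ω_r−ω_c),  ω_r=0, ω_c=1
ω_s = 1 − (76/20)(0−1) = 24/5
ω_s/ω_c = 24/5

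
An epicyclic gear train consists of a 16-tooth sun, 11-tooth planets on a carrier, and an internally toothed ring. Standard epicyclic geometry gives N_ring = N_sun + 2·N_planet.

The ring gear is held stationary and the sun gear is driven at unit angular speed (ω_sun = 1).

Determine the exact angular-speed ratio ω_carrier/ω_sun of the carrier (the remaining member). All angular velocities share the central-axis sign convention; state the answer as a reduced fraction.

8/27

N_ring = 16 + 2·11 = 38
16(ω_s−ω_c) = −38(ω_r−ω_c),  ω_r=0, ω_s=1
16(1−ω_c) = −38(0−ω_c)  ⇒  54ω_c = 16  ⇒  ω_c = 8/27
ω_c/ω_s = 8/27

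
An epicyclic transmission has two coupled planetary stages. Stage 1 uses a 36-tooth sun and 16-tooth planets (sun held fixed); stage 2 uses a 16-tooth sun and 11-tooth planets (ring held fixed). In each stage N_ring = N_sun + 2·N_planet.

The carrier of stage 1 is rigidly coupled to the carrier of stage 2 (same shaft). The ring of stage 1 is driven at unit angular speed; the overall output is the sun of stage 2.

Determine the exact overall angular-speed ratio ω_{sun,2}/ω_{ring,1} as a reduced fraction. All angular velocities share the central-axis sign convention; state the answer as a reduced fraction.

459/208

Stage 1: N_ring = 36 + 2·16 = 68
Stage 1: 36(ω_s−ω_c) = −68(ω_r−ω_c),  ω_s=0, ω_r=1
Stage 1: 36(0−ω_c) = −68(1−ω_c)  ⇒  104ω_c = 68  ⇒  ω_c = 17/26
  ⇒ ω_c¹/ω_r¹ = 17/26
Stage 2: N_ring = 16 + 2·11 = 38
Stage 2: 16(ω_s−ω_c) = −38(ω_r−ω_c),  ω_r=0, ω_c=1
Stage 2: ω_s = 1 − (38/16)(0−1) = 27/8
  ⇒ ω_s²/ω_c² = 27/8
Coupling ω_c² = ω_c¹ ⇒ overall = 17/26 × 27/8 = 459/208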